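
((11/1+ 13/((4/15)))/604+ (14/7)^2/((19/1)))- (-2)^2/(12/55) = -2482105/137712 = -18.02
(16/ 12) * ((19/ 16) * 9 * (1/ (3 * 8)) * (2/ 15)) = 19/ 240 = 0.08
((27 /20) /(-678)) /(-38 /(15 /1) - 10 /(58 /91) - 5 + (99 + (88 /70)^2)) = -191835 /7452907768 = -0.00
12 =12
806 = 806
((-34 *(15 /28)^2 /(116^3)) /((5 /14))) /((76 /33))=-25245 /3321586688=-0.00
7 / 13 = 0.54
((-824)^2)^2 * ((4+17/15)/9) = 35497647460352/135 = 262945536743.35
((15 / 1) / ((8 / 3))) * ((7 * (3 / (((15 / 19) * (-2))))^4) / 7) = 1172889 / 16000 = 73.31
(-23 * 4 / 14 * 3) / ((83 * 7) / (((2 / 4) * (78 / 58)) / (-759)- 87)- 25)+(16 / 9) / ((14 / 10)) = 59517902 / 31454787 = 1.89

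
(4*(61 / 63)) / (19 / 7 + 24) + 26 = 44002 / 1683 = 26.14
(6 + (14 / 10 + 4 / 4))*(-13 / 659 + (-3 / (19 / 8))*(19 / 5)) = -667002 / 16475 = -40.49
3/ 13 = 0.23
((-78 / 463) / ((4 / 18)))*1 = -351 / 463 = -0.76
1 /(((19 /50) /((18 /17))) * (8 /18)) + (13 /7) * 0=6.27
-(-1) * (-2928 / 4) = -732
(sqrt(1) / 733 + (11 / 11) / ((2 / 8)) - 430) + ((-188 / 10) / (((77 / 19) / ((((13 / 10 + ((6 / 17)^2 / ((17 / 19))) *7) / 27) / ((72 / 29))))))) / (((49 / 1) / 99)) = -2843615822364449 / 6670196353800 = -426.32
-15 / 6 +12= 19 / 2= 9.50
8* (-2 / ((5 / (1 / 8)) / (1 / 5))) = -2 / 25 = -0.08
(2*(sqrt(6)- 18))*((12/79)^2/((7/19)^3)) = -35557056/2140663 + 1975392*sqrt(6)/2140663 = -14.35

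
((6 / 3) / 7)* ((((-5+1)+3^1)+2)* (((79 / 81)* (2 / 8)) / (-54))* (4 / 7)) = -79 / 107163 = -0.00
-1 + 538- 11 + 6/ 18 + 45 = 1714/ 3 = 571.33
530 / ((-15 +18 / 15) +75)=1325 / 153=8.66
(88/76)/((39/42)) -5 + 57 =13152/247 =53.25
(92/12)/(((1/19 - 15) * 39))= -437/33228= -0.01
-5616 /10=-2808 /5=-561.60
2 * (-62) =-124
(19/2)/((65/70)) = 10.23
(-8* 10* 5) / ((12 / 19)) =-1900 / 3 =-633.33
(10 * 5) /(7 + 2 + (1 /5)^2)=625 /113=5.53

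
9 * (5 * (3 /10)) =27 /2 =13.50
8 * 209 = 1672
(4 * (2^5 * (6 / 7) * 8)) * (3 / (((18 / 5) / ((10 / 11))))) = 51200 / 77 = 664.94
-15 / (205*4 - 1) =-5 / 273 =-0.02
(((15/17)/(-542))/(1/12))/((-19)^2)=-90/1663127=-0.00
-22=-22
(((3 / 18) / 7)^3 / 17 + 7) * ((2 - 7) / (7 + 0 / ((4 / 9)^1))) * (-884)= 573070745 / 129654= 4420.00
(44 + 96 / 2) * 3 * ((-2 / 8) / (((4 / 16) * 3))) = -92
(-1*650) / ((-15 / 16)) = 2080 / 3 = 693.33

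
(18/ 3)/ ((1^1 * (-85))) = -6/ 85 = -0.07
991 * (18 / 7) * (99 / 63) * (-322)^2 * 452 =187669174176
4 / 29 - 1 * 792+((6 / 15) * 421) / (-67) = -7717358 / 9715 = -794.38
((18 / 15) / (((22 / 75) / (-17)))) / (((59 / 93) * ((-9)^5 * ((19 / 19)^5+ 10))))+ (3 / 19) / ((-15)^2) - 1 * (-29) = 215075434531 / 7416171675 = 29.00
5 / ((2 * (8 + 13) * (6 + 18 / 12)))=1 / 63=0.02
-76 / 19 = -4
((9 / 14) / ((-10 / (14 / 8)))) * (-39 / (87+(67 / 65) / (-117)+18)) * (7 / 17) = 3737097 / 217180576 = 0.02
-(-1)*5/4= 5/4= 1.25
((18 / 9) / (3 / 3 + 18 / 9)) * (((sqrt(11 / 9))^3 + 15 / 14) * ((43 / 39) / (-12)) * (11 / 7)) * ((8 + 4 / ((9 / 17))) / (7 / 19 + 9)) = -494285 * sqrt(11) / 7591077 - 224675 / 1312038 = -0.39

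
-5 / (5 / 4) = -4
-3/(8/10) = -3.75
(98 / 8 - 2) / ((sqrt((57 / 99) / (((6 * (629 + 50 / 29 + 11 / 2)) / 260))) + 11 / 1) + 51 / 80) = 146785535820 / 166607029181 - 393600 * sqrt(14537702465) / 3165533554439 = 0.87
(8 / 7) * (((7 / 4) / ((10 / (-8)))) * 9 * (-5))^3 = 285768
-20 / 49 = -0.41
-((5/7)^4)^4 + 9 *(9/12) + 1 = 1029610496095131/132931722278404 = 7.75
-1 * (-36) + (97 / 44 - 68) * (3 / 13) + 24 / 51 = 206995 / 9724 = 21.29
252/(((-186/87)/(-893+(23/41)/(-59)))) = 7893334260/74989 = 105259.89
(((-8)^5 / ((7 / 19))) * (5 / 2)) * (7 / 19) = -81920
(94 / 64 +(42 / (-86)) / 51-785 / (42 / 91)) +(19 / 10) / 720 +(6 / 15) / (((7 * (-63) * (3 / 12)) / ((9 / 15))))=-219131519261 / 128948400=-1699.37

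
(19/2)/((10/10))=19/2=9.50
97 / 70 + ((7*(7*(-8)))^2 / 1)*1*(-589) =-90508094.61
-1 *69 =-69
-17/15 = -1.13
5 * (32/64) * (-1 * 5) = -25/2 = -12.50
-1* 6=-6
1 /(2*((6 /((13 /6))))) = 13 /72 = 0.18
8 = 8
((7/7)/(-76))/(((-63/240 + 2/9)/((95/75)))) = 12/29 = 0.41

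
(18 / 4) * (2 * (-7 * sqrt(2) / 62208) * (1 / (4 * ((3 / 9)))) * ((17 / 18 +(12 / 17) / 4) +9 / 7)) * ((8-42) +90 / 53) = 551585 * sqrt(2) / 9341568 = 0.08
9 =9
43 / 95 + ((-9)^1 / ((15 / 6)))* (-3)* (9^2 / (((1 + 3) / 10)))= 207808 / 95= 2187.45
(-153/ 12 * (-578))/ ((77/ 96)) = 707472/ 77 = 9187.95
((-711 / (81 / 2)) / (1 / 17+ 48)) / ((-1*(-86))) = -1343 / 316179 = -0.00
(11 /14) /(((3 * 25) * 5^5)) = 11 /3281250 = 0.00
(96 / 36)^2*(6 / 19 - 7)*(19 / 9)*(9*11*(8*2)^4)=-5859442688 / 9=-651049187.56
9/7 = 1.29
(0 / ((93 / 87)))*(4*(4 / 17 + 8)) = 0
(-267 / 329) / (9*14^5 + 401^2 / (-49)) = -1869 / 11139920401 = -0.00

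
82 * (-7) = -574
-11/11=-1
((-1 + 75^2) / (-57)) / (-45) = 296 / 135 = 2.19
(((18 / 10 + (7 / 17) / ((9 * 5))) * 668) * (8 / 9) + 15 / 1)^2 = 56240565395641 / 47403225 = 1186429.10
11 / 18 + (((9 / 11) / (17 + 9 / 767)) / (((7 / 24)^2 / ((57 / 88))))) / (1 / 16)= 1126249021 / 174063582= 6.47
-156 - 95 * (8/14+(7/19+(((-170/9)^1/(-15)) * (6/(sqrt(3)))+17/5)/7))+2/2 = -2033/7 - 6460 * sqrt(3)/189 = -349.63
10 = 10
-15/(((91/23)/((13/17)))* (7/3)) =-1035/833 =-1.24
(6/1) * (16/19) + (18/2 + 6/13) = 3585/247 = 14.51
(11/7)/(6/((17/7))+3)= 187/651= 0.29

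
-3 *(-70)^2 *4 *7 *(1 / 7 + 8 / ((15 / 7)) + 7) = -4476640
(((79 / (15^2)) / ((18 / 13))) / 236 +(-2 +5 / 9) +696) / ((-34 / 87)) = -19251859583 / 10832400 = -1777.25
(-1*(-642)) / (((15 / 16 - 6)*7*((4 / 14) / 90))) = -17120 / 3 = -5706.67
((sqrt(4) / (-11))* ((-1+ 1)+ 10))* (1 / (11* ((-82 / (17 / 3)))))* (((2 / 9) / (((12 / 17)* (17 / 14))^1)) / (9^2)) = 1190 / 32549121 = 0.00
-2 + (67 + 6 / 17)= 1111 / 17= 65.35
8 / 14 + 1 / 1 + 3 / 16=197 / 112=1.76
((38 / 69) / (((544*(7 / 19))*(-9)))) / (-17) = 0.00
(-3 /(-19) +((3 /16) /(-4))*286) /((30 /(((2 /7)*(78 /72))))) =-2327 /17024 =-0.14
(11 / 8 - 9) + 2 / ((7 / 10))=-267 / 56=-4.77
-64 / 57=-1.12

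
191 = 191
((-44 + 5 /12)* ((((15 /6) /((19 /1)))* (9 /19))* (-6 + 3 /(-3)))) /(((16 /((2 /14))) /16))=7845 /2888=2.72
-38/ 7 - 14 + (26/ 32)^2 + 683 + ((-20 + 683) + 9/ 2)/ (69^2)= 1889409581/ 2843904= 664.37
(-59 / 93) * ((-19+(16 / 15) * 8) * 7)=46.48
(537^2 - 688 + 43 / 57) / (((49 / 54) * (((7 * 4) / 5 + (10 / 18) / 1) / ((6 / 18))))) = 4427422200 / 257887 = 17168.07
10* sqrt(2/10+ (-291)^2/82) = sqrt(173629670)/41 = 321.39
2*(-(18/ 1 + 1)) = -38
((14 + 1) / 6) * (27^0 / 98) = 5 / 196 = 0.03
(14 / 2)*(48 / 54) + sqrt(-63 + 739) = 290 / 9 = 32.22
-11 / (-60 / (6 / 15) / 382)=2101 / 75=28.01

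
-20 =-20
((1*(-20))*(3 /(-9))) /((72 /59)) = 5.46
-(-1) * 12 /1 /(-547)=-12 /547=-0.02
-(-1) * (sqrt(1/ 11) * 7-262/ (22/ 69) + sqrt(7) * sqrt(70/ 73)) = -9039/ 11 + 7 * sqrt(11)/ 11 + 7 * sqrt(730)/ 73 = -817.03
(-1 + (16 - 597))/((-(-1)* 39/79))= -15326/13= -1178.92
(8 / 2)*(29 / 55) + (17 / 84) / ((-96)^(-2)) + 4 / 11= 719032 / 385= 1867.62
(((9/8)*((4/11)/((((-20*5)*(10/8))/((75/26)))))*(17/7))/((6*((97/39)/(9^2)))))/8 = -37179/2390080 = -0.02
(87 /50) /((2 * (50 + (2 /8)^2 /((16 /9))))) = 5568 /320225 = 0.02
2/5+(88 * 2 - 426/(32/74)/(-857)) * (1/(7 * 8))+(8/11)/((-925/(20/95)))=264477850453/74224427200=3.56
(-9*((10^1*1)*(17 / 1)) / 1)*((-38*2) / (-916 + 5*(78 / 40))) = -93024 / 725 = -128.31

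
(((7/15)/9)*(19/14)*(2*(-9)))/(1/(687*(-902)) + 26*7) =-3924602/563903335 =-0.01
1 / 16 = 0.06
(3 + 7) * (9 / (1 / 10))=900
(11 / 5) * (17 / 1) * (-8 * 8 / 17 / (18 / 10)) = -704 / 9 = -78.22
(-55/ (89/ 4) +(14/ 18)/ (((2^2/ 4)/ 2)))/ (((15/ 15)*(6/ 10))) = -3670/ 2403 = -1.53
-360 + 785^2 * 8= 4929440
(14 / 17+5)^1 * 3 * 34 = 594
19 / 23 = 0.83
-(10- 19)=9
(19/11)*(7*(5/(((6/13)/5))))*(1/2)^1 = 43225/132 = 327.46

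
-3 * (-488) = 1464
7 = 7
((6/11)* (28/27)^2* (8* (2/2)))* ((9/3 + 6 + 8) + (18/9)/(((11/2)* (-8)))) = 2339456/29403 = 79.57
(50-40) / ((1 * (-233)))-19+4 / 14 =-30593 / 1631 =-18.76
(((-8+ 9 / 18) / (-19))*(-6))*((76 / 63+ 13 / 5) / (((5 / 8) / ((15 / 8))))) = -3597 / 133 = -27.05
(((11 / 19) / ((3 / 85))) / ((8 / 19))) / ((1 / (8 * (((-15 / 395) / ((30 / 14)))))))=-1309 / 237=-5.52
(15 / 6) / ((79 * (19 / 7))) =35 / 3002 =0.01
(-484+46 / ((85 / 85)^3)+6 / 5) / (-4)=546 / 5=109.20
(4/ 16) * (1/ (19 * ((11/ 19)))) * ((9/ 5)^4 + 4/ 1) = 0.33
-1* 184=-184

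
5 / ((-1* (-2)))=5 / 2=2.50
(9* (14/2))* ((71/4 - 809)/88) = -199395/352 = -566.46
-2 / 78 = -1 / 39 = -0.03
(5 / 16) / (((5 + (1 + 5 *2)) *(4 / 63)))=315 / 1024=0.31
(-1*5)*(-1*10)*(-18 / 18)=-50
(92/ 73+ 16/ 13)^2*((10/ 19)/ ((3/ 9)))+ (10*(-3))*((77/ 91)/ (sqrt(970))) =8.98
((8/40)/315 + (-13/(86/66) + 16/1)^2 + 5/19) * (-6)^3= -48527878344/6147925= -7893.38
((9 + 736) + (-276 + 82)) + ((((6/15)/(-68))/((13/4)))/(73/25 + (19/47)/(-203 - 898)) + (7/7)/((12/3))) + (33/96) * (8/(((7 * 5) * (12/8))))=24159858185909/43823292240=551.30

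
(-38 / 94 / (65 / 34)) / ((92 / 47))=-323 / 2990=-0.11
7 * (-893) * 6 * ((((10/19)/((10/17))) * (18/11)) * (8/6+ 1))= -1409436/11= -128130.55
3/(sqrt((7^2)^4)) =3/2401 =0.00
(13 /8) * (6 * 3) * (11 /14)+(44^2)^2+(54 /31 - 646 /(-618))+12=2010588909109 /536424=3748133.77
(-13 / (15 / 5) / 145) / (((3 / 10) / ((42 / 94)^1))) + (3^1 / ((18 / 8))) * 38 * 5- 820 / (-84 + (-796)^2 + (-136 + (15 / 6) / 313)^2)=264633272067053234 / 1044793774086177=253.29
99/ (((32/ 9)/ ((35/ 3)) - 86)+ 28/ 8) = -20790/ 17261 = -1.20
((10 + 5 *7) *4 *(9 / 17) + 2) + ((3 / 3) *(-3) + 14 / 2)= 1722 / 17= 101.29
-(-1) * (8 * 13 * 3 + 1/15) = 4681/15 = 312.07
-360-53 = -413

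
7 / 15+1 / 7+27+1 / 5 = 584 / 21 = 27.81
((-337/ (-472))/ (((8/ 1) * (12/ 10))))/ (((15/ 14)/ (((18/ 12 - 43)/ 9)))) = -195797/ 611712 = -0.32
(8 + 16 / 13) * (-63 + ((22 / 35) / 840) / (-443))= -820524622 / 1410955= -581.54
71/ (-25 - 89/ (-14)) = -994/ 261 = -3.81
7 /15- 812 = -12173 /15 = -811.53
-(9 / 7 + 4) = -37 / 7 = -5.29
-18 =-18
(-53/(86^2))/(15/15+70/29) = -1537/732204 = -0.00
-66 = -66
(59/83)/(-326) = -59/27058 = -0.00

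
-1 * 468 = -468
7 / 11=0.64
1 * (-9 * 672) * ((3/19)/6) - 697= -16267/19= -856.16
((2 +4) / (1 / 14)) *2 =168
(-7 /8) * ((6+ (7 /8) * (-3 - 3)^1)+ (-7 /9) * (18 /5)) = 287 /160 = 1.79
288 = 288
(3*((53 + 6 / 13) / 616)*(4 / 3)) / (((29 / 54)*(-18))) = -2085 / 58058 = -0.04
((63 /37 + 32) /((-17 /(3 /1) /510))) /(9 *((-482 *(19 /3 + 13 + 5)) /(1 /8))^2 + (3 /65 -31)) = -405275 /10586742407882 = -0.00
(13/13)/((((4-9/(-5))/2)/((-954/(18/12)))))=-6360/29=-219.31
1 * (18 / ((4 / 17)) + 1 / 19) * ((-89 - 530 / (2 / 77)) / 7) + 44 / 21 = -89424733 / 399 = -224122.14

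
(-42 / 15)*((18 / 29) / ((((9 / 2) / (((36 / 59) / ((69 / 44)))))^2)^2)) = -429861634048 / 4425169417579305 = -0.00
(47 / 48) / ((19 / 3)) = 0.15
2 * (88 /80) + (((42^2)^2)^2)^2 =468768748418493752384225291 /5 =93753749683698750476845060.00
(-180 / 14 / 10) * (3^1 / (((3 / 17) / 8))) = -1224 / 7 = -174.86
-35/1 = -35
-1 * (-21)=21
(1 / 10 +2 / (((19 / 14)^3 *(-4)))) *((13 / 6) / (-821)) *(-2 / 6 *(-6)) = 29731 / 56312390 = 0.00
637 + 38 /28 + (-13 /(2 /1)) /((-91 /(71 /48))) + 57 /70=306853 /480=639.28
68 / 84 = 17 / 21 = 0.81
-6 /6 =-1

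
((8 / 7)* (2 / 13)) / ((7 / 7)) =16 / 91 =0.18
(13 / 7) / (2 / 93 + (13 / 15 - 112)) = -0.02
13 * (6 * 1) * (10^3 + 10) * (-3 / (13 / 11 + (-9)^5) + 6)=153510274710 / 324763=472684.00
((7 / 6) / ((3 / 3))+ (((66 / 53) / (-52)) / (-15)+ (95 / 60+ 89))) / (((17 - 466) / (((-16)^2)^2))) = -20714897408 / 1546805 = -13392.05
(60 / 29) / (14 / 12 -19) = -360 / 3103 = -0.12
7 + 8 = 15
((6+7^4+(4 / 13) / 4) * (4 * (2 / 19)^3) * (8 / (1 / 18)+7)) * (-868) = -131244155392 / 89167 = -1471891.57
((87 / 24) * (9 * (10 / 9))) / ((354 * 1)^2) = 145 / 501264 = 0.00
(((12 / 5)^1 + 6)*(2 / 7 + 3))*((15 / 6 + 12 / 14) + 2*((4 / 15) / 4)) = 16859 / 175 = 96.34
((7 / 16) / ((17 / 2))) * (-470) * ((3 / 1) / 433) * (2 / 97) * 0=0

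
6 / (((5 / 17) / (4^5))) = 20889.60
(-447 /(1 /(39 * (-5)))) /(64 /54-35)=-2353455 /913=-2577.72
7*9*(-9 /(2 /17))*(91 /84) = -5221.12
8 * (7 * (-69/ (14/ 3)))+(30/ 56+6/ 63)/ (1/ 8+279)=-38827298/ 46893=-828.00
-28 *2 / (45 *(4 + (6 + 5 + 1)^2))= -14 / 1665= -0.01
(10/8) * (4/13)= 5/13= 0.38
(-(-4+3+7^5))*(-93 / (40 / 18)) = 7033311 / 10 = 703331.10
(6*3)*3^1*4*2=432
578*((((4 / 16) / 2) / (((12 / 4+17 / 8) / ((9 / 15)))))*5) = 1734 / 41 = 42.29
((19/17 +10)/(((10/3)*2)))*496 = 827.15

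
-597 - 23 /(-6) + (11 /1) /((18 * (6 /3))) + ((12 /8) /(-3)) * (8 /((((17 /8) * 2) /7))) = -366863 /612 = -599.45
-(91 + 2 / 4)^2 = -33489 / 4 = -8372.25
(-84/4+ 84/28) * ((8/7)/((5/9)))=-1296/35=-37.03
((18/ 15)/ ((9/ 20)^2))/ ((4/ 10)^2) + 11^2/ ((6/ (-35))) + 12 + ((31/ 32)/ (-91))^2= -150375514277/ 228953088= -656.80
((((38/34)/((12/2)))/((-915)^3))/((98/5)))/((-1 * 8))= 19/12252071210400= 0.00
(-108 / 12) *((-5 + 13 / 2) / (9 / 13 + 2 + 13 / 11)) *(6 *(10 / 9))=-23.23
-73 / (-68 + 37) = 73 / 31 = 2.35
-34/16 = -17/8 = -2.12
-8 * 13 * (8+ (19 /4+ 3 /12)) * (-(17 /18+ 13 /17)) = 2310.77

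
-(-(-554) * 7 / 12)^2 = -3759721 / 36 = -104436.69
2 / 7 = 0.29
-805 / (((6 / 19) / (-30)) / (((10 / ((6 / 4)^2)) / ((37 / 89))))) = 272251000 / 333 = 817570.57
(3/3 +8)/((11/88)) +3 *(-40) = -48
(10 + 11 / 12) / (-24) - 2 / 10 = -943 / 1440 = -0.65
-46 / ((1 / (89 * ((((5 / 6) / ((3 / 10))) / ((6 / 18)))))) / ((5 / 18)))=-255875 / 27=-9476.85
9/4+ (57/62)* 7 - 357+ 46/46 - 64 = -51003/124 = -411.31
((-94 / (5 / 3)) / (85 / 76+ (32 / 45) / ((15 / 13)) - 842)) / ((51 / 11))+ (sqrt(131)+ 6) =4407380958 / 732795353+ sqrt(131) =17.46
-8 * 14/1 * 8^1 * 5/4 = -1120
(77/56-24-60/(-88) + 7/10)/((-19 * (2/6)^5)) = 2271321/8360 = 271.69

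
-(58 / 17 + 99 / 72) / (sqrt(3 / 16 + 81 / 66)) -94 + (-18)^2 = 230 -217 * sqrt(2739) / 2822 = 225.98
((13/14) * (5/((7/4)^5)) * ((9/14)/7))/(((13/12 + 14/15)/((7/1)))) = 8985600/99648703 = 0.09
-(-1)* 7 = 7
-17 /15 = -1.13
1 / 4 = 0.25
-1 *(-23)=23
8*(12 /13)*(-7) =-672 /13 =-51.69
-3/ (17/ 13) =-39/ 17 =-2.29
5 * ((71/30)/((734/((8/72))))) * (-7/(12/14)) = -3479/237816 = -0.01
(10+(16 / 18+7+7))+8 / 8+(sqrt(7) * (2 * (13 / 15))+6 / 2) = 26 * sqrt(7) / 15+260 / 9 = 33.47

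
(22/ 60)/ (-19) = -11/ 570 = -0.02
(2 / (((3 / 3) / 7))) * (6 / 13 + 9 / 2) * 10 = 694.62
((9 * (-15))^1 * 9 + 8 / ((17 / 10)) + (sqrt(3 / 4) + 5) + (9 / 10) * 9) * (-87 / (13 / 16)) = 141652008 / 1105 - 696 * sqrt(3) / 13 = 128099.13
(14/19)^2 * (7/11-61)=-130144/3971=-32.77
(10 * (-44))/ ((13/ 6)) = -2640/ 13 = -203.08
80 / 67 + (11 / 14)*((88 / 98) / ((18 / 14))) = 51494 / 29547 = 1.74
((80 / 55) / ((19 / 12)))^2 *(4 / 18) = 8192 / 43681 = 0.19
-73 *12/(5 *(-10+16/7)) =1022/45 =22.71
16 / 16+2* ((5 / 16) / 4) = 37 / 32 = 1.16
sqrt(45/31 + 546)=23.40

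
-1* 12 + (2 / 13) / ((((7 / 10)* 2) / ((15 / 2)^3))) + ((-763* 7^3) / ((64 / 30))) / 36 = -117876923 / 34944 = -3373.31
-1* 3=-3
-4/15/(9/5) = -4/27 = -0.15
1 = 1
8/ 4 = 2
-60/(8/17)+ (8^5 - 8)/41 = 55065/82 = 671.52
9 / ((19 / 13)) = 117 / 19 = 6.16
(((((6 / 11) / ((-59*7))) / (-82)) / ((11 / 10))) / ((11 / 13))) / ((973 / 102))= 39780 / 21929301779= 0.00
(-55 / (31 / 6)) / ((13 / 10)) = -3300 / 403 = -8.19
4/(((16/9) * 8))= 0.28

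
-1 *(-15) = 15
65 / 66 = 0.98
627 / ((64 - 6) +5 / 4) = 836 / 79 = 10.58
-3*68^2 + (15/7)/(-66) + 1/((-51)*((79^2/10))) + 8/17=-679939770067/49016814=-13871.56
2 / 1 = 2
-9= -9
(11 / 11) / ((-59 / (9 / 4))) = -9 / 236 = -0.04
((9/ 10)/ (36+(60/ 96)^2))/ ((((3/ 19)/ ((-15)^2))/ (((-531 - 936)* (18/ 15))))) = -144493632/ 2329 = -62041.06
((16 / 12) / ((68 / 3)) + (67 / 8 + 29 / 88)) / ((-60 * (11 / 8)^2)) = -1748 / 22627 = -0.08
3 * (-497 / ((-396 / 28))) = 3479 / 33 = 105.42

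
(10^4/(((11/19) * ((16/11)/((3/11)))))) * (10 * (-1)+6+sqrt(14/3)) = -142500/11+11875 * sqrt(42)/11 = -5958.29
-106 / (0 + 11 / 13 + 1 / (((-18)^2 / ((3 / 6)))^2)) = -578627712 / 4618957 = -125.27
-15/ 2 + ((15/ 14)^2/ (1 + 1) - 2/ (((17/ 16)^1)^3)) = -16550059/ 1925896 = -8.59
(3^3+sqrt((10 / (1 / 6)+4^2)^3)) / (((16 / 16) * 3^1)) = 9+152 * sqrt(19) / 3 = 229.85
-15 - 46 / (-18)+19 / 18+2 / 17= -3449 / 306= -11.27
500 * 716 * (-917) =-328286000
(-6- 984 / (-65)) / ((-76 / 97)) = -28809 / 2470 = -11.66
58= 58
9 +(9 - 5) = 13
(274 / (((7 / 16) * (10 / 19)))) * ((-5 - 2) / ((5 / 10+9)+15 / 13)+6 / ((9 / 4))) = 13910432 / 5817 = 2391.34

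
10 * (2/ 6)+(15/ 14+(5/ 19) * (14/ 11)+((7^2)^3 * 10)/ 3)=3442451345/ 8778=392168.07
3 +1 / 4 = 13 / 4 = 3.25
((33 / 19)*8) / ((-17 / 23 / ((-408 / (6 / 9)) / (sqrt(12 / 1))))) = 36432*sqrt(3) / 19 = 3321.16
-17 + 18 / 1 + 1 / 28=29 / 28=1.04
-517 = -517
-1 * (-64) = 64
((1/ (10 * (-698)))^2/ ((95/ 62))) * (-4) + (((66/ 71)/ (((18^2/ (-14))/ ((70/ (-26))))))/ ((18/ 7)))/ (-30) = -1091485253629/ 778580797936500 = -0.00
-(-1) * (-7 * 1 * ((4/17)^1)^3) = -448/4913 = -0.09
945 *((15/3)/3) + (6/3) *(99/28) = 22149/14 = 1582.07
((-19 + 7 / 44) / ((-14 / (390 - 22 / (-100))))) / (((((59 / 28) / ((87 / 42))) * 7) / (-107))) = -7891.24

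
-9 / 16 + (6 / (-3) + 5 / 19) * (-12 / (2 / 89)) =281781 / 304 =926.91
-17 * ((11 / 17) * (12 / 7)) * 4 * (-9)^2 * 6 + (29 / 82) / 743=-15634098805 / 426482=-36658.29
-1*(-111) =111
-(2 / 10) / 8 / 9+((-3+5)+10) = 4319 / 360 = 12.00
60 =60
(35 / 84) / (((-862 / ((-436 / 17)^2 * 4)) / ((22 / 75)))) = -2091056 / 5605155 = -0.37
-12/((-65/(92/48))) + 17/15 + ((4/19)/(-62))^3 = 1.49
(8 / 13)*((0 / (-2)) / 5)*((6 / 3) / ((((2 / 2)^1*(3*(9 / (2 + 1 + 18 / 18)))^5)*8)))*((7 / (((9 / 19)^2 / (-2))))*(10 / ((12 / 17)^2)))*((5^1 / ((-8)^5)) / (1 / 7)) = 0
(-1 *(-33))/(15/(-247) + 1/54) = -781.80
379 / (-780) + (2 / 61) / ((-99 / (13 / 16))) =-1526699 / 3140280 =-0.49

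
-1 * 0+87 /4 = 87 /4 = 21.75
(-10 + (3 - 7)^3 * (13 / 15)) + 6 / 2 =-937 / 15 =-62.47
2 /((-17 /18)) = -2.12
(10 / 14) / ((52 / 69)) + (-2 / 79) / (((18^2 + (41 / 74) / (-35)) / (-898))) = 24563385305 / 24129705964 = 1.02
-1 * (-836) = 836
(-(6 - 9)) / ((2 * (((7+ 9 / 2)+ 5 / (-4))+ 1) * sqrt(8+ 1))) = 2 / 45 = 0.04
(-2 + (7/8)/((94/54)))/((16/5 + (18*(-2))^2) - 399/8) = -2815/2348731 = -0.00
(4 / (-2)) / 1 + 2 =0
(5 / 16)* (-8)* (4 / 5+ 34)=-87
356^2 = 126736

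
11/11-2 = -1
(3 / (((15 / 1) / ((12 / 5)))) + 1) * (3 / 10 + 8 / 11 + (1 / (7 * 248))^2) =6300133523 / 4143832000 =1.52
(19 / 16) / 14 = 0.08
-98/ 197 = -0.50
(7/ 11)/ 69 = 7/ 759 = 0.01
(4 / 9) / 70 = 2 / 315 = 0.01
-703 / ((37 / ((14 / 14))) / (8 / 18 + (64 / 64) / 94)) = -7315 / 846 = -8.65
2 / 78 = 1 / 39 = 0.03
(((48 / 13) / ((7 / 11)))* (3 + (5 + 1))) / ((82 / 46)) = 109296 / 3731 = 29.29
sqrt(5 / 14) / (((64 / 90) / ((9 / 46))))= 405 * sqrt(70) / 20608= 0.16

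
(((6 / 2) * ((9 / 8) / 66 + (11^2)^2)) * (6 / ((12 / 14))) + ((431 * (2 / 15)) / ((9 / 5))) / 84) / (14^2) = 30682221761 / 19559232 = 1568.68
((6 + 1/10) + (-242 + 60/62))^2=5304063241/96100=55193.17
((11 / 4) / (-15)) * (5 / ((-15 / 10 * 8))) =11 / 144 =0.08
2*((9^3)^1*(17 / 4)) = 12393 / 2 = 6196.50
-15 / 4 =-3.75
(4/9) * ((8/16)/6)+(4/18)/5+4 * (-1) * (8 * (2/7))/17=-7331/16065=-0.46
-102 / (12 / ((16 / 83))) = -136 / 83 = -1.64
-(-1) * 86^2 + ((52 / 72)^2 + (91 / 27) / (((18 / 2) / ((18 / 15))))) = 11983093 / 1620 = 7396.97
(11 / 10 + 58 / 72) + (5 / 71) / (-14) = 1.90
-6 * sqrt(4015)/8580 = -sqrt(4015)/1430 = -0.04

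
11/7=1.57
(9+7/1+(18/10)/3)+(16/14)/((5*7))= 815/49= 16.63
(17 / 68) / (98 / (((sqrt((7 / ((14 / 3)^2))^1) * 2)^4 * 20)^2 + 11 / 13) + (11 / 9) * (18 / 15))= 512154165 / 3188170208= 0.16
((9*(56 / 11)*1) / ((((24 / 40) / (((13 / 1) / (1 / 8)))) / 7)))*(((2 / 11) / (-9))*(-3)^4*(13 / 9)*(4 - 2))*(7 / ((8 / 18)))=-500834880 / 121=-4139131.24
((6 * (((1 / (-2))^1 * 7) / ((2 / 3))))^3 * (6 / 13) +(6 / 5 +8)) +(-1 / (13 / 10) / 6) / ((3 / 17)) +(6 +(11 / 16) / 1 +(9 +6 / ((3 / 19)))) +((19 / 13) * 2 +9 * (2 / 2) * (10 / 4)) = -134205593 / 9360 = -14338.20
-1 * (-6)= 6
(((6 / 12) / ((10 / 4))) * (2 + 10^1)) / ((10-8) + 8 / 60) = 9 / 8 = 1.12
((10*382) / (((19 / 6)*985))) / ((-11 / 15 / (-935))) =5844600 / 3743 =1561.47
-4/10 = -2/5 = -0.40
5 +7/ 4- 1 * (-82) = 88.75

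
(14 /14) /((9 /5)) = 5 /9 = 0.56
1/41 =0.02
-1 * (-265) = 265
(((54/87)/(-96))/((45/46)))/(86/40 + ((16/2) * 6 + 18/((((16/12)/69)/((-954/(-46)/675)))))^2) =-2875/2554656864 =-0.00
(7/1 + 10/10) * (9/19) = 72/19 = 3.79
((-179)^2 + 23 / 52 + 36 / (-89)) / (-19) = -148285923 / 87932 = -1686.37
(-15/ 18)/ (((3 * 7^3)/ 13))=-65/ 6174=-0.01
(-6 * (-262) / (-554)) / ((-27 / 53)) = 13886 / 2493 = 5.57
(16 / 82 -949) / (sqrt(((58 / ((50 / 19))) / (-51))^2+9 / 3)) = -49598775 * sqrt(26431) / 15171394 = -531.50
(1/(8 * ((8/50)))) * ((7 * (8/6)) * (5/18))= 875/432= 2.03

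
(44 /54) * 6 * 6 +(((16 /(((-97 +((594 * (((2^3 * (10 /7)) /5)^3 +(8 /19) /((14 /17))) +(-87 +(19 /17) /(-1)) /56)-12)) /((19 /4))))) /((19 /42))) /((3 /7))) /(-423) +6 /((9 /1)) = 40976493992858 /1365888923667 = 30.00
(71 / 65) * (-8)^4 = 290816 / 65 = 4474.09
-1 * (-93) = 93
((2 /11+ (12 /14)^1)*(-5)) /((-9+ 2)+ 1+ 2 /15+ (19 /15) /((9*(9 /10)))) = 243000 /267113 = 0.91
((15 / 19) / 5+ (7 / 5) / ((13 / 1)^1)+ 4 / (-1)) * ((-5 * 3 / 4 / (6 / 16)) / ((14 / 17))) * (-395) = -30969580 / 1729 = -17911.84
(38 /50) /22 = 19 /550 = 0.03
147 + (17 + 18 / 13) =2150 / 13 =165.38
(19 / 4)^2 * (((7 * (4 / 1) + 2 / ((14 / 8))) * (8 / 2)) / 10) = 18411 / 70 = 263.01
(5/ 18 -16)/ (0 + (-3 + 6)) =-283/ 54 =-5.24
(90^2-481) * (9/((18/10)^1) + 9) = 106666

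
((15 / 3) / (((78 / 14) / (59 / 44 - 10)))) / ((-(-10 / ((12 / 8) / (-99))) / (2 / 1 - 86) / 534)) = -1661541 / 3146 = -528.14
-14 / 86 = -7 / 43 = -0.16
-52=-52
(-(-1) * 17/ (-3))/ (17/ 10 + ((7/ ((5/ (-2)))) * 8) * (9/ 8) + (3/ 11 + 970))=-374/ 62487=-0.01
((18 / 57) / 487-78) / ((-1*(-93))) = -240576 / 286843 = -0.84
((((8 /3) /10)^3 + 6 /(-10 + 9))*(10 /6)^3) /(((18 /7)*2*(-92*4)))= 70651 /4828896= 0.01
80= 80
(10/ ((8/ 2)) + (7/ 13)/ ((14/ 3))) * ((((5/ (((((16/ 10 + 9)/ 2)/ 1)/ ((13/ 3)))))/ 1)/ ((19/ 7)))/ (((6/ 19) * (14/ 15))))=2125/ 159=13.36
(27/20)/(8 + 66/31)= 837/6280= 0.13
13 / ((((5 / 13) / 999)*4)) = 168831 / 20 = 8441.55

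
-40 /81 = -0.49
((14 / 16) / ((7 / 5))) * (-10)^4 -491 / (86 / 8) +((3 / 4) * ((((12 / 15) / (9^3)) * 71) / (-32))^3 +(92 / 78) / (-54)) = 114658473229646199751 / 18480473885952000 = 6204.30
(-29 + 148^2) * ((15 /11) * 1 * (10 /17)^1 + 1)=7371875 /187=39421.79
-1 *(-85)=85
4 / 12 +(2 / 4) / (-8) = 13 / 48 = 0.27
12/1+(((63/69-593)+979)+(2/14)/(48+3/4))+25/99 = 413552536/1036035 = 399.17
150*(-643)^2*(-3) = -186052050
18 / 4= 9 / 2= 4.50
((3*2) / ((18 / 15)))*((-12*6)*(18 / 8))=-810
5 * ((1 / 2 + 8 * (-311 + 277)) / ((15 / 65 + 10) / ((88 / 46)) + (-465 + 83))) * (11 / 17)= 2.33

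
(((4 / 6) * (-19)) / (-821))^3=54872 / 14941466847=0.00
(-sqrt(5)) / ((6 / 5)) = -5 * sqrt(5) / 6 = -1.86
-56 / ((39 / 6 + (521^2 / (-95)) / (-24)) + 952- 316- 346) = -127680 / 947461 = -0.13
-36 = -36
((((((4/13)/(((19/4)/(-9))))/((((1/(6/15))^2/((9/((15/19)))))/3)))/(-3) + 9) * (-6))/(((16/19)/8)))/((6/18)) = -1720.84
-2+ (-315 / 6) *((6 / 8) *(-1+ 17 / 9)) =-37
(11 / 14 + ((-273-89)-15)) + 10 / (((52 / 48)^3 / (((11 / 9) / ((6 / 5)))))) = -11325199 / 30758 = -368.20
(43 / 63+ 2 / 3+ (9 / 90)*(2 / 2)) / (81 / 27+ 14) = 913 / 10710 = 0.09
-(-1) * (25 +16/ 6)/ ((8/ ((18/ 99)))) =83/ 132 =0.63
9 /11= 0.82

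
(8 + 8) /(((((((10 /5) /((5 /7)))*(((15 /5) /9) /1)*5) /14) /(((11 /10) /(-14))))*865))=-132 /30275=-0.00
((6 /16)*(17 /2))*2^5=102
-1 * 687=-687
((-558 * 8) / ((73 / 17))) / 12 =-6324 / 73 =-86.63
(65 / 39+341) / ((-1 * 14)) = -514 / 21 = -24.48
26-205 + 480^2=230221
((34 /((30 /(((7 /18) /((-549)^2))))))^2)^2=0.00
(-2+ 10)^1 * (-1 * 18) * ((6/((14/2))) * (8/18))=-384/7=-54.86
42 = 42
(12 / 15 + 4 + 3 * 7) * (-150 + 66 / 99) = -19264 / 5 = -3852.80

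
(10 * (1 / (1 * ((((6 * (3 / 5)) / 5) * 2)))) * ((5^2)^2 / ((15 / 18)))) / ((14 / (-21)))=-15625 / 2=-7812.50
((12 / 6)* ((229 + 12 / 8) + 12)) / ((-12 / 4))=-485 / 3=-161.67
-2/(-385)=2/385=0.01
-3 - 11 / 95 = -296 / 95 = -3.12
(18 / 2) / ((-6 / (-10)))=15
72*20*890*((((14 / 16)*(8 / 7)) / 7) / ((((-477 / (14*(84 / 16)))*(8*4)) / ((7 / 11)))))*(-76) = 24857700 / 583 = 42637.56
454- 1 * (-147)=601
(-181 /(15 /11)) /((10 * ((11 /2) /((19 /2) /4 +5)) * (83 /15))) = -3.22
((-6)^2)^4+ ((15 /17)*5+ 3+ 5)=28553683 /17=1679628.41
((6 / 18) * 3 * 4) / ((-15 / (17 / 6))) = -34 / 45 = -0.76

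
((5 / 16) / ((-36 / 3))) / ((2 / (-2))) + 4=773 / 192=4.03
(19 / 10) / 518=19 / 5180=0.00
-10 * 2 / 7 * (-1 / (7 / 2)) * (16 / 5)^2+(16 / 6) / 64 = 49397 / 5880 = 8.40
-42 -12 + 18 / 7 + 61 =67 / 7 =9.57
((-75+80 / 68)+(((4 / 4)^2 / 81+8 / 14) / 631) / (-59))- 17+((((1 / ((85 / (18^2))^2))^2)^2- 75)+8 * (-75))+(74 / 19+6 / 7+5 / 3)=6839368457191423936599138581 / 156124620755293777734375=43807.11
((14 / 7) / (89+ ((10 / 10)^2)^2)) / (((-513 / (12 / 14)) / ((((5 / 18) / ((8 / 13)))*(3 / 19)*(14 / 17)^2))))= -0.00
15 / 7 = 2.14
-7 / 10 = -0.70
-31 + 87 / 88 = -2641 / 88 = -30.01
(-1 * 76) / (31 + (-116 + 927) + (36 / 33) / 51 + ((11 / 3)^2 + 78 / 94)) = -1502919 / 16933460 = -0.09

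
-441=-441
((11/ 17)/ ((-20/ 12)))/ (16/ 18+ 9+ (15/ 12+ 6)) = -0.02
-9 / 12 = -3 / 4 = -0.75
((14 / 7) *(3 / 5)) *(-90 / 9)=-12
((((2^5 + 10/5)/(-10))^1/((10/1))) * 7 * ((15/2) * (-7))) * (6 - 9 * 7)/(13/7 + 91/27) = -1416933/1040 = -1362.44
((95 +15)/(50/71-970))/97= -781/667554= -0.00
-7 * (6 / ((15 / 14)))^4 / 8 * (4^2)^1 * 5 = -8605184 / 125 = -68841.47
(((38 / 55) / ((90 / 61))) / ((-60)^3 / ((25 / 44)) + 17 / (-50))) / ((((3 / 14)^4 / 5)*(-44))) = 15901480 / 239525453079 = 0.00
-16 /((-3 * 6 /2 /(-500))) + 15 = -7865 /9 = -873.89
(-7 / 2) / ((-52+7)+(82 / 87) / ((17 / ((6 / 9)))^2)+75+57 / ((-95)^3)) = -0.12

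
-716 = -716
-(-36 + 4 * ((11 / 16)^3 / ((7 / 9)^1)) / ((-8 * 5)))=10333899 / 286720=36.04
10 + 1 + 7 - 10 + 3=11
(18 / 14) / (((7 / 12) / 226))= 24408 / 49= 498.12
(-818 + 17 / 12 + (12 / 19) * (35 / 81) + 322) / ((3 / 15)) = -5071625 / 2052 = -2471.55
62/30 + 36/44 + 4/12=177/55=3.22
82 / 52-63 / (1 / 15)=-943.42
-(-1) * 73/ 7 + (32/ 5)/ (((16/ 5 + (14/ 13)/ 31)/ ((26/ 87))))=21871445/ 1984731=11.02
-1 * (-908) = 908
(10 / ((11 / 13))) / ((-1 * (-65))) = 2 / 11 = 0.18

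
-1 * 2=-2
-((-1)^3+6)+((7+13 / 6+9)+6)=115 / 6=19.17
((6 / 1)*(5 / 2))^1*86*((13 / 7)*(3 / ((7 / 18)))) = 905580 / 49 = 18481.22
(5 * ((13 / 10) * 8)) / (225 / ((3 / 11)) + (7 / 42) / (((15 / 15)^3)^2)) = 312 / 4951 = 0.06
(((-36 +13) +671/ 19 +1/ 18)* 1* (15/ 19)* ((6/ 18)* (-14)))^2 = 2077.41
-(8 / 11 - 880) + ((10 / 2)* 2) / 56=270871 / 308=879.45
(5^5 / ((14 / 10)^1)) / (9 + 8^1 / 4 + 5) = 15625 / 112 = 139.51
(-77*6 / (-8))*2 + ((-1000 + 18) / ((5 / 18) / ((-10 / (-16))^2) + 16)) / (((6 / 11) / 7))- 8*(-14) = -396025 / 752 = -526.63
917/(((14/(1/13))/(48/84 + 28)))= 13100/91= 143.96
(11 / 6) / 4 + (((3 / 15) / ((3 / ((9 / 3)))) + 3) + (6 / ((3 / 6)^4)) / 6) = 2359 / 120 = 19.66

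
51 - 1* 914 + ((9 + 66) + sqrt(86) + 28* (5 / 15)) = -2336 / 3 + sqrt(86) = -769.39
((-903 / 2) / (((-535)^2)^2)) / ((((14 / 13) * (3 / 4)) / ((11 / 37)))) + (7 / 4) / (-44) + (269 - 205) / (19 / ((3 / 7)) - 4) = 9078491228604911 / 5868433736770000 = 1.55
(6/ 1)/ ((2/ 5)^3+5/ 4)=1000/ 219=4.57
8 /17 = 0.47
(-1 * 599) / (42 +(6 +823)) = -599 / 871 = -0.69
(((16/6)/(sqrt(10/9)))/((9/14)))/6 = 28 * sqrt(10)/135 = 0.66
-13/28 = -0.46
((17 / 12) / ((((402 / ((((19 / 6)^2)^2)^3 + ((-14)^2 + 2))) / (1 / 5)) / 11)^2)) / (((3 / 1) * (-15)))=-10080680261466882824298782051029097 / 10337508600274708787625984000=-975155.68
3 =3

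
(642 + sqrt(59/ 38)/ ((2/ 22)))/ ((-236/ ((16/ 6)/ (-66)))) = sqrt(2242)/ 20178 + 214/ 1947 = 0.11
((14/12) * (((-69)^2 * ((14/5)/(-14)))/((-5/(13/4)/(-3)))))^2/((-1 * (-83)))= 187706429001/3320000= 56538.08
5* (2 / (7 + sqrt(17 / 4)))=1.10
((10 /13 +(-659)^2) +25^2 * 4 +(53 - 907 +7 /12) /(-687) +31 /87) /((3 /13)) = 1357517465689 /717228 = 1892727.93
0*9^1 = 0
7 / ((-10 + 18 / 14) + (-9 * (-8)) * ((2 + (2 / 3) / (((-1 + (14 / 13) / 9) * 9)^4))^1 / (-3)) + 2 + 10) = -5514993169 / 35231624585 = -0.16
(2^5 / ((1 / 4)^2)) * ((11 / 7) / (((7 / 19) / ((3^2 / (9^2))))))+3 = 108331 / 441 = 245.65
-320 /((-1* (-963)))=-0.33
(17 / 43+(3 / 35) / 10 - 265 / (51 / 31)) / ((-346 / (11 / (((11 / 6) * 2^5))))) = 123325721 / 1416385600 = 0.09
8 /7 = 1.14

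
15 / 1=15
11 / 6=1.83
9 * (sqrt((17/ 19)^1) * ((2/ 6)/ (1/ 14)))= 42 * sqrt(323)/ 19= 39.73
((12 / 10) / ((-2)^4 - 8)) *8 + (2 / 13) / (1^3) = 88 / 65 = 1.35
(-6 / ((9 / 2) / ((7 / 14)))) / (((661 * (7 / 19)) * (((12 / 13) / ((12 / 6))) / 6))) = -494 / 13881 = -0.04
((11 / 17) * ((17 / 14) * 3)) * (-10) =-165 / 7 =-23.57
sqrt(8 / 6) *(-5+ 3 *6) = 26 *sqrt(3) / 3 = 15.01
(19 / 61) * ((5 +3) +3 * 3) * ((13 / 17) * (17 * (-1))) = -4199 / 61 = -68.84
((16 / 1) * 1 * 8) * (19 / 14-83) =-73152 / 7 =-10450.29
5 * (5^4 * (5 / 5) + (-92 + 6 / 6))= 2670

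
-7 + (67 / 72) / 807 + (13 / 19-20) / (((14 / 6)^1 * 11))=-658917547 / 85006152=-7.75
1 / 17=0.06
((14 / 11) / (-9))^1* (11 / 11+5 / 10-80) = 11.10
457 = 457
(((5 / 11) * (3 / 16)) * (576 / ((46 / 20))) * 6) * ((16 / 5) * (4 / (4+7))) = 414720 / 2783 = 149.02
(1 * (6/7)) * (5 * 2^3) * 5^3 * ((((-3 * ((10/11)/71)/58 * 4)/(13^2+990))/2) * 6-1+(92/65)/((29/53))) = 16244272134000/2388767381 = 6800.27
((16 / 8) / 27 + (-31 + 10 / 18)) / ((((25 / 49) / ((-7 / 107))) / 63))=393764 / 1605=245.34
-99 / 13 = -7.62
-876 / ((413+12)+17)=-438 / 221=-1.98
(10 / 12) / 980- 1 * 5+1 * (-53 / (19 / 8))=-610325 / 22344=-27.31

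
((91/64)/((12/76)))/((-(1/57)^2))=-29257.92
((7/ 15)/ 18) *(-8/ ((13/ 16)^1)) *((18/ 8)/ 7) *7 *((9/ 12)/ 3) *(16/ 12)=-112/ 585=-0.19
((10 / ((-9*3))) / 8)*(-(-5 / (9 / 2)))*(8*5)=-2.06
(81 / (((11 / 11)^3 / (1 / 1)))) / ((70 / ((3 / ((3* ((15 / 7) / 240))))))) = 648 / 5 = 129.60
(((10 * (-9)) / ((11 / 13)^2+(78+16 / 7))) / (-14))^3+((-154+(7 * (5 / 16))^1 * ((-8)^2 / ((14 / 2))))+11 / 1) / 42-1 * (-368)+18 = 37751554076154029 / 98549518439750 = 383.07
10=10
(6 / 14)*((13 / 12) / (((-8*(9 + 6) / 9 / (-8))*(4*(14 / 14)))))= 39 / 560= 0.07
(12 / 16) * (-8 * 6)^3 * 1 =-82944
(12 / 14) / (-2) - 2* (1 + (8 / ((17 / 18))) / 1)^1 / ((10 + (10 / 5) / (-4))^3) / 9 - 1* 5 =-39896258 / 7345989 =-5.43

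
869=869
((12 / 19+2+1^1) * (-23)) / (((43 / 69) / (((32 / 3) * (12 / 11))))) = -14016384 / 8987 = -1559.63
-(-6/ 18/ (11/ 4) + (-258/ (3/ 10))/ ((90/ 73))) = 69070/ 99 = 697.68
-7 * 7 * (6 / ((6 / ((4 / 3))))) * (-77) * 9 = 45276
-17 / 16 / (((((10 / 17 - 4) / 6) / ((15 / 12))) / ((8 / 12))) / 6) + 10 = 8975 / 464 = 19.34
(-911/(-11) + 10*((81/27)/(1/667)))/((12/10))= 1105105/66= 16744.02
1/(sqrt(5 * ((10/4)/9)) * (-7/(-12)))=36 * sqrt(2)/35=1.45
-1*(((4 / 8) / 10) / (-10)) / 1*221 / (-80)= -221 / 16000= -0.01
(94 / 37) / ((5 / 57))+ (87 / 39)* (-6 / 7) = 455388 / 16835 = 27.05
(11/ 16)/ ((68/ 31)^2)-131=-9681333/ 73984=-130.86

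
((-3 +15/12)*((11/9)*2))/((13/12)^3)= -7392/2197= -3.36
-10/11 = -0.91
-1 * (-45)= 45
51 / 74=0.69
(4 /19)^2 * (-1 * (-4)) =64 /361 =0.18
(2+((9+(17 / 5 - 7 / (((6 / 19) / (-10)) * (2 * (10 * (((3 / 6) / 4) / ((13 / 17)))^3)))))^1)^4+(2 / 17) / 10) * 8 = 9977109168919172392248208579816568 / 29495250759756650625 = 338261547602502.50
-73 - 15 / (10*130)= -18983 / 260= -73.01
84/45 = 28/15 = 1.87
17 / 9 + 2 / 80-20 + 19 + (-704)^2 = 178422089 / 360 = 495616.91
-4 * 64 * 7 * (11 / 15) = -19712 / 15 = -1314.13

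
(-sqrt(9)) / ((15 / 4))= -4 / 5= -0.80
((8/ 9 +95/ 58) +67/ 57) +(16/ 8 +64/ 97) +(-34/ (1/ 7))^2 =56650.36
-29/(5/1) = -29/5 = -5.80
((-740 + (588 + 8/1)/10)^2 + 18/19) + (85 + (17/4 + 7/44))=4838710697/10450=463034.52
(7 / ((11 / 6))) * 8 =336 / 11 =30.55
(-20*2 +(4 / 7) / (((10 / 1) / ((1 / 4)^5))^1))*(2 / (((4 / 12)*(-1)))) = 240.00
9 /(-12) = -0.75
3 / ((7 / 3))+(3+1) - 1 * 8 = -19 / 7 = -2.71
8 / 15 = 0.53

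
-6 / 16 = -3 / 8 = -0.38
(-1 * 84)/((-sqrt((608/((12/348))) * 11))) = 21 * sqrt(12122)/12122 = 0.19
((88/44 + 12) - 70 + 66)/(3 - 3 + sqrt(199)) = 10 * sqrt(199)/199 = 0.71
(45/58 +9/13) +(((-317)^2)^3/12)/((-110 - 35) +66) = -382557678667248995/357396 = -1070402798764.53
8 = 8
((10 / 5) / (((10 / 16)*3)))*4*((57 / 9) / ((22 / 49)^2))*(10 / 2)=729904 / 1089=670.25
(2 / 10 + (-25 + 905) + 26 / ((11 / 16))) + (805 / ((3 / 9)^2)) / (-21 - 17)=1520183 / 2090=727.36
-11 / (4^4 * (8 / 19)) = -209 / 2048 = -0.10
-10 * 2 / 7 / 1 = -20 / 7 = -2.86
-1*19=-19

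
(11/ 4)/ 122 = 11/ 488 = 0.02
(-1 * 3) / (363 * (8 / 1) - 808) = -0.00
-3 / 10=-0.30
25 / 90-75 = -1345 / 18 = -74.72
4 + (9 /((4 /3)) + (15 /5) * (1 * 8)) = 139 /4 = 34.75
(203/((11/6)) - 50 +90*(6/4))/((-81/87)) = -62437/297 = -210.23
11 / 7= 1.57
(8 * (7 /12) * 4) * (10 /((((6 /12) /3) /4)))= 4480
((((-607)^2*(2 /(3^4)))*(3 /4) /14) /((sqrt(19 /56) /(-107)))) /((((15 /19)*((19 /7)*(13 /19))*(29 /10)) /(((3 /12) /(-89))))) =39424043*sqrt(266) /10871172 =59.15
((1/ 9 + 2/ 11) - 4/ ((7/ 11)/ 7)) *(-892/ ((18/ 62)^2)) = 3709156324/ 8019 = 462545.99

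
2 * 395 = 790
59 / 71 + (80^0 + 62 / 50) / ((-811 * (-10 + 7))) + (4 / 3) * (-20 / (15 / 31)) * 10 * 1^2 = -7129266047 / 12955725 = -550.28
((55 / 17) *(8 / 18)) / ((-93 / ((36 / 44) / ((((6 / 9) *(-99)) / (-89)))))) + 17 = 886051 / 52173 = 16.98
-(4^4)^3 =-16777216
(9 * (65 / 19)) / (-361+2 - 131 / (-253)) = -49335 / 574408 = -0.09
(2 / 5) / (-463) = -2 / 2315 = -0.00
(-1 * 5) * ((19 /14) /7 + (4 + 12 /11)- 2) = -17705 /1078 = -16.42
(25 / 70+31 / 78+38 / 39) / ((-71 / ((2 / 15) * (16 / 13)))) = -15104 / 3779685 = -0.00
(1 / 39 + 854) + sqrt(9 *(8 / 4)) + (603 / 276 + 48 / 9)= 3 *sqrt(2) + 3091219 / 3588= 865.79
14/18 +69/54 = 37/18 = 2.06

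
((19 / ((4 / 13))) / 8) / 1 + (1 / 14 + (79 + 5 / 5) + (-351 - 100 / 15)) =-181357 / 672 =-269.88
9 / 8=1.12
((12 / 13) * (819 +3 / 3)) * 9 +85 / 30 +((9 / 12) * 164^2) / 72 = 92239 / 13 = 7095.31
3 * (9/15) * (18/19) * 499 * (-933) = -75421854/95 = -793914.25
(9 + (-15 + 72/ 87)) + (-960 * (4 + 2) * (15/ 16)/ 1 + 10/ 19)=-2977960/ 551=-5404.65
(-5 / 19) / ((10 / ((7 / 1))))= -7 / 38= -0.18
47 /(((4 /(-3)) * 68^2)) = -0.01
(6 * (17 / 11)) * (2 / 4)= 51 / 11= 4.64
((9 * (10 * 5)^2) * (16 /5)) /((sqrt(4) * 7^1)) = 36000 /7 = 5142.86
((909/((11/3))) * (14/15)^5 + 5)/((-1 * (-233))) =55867099/72084375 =0.78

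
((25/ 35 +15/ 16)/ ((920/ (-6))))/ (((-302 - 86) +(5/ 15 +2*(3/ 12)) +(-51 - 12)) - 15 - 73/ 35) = 1665/ 72218528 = 0.00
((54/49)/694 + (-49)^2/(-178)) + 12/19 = -739250135/57504146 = -12.86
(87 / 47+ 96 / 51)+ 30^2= 722083 / 799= 903.73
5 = 5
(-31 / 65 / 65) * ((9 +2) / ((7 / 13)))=-341 / 2275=-0.15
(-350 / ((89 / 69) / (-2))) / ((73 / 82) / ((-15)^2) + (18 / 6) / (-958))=106713416250 / 162247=657721.97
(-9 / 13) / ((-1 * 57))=3 / 247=0.01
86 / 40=43 / 20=2.15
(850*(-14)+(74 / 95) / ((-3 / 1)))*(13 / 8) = -22045231 / 1140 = -19337.92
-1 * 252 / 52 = -63 / 13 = -4.85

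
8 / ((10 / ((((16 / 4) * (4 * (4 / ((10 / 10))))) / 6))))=128 / 15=8.53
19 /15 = 1.27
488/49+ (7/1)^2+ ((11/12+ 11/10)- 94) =-97091/2940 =-33.02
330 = 330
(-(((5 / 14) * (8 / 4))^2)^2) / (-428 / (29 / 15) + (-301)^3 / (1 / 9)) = 18125 / 17089625505981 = 0.00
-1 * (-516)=516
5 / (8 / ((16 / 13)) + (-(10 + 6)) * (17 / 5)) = -50 / 479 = -0.10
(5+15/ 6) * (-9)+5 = -62.50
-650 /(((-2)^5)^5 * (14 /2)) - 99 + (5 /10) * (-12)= -12331253435 /117440512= -105.00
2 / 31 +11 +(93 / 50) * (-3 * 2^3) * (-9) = 319939 / 775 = 412.82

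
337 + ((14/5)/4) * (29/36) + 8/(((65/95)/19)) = 2619479/4680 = 559.72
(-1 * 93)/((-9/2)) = 62/3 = 20.67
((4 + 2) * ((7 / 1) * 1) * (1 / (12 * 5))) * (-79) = -553 / 10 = -55.30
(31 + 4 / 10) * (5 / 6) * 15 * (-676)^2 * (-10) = -1793630800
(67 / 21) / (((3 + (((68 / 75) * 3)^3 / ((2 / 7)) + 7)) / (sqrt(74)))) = 1046875 * sqrt(74) / 26392002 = 0.34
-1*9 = -9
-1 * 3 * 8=-24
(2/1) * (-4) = -8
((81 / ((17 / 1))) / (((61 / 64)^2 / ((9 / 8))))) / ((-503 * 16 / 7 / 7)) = -1143072 / 31818271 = -0.04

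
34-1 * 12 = 22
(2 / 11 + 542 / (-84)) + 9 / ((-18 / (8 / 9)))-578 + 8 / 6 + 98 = -672739 / 1386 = -485.38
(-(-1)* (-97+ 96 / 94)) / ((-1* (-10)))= -4511 / 470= -9.60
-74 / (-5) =74 / 5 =14.80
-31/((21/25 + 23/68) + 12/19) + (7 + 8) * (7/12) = -1959205/233828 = -8.38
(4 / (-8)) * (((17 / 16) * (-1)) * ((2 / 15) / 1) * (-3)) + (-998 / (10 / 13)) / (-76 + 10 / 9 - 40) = 91655 / 8272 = 11.08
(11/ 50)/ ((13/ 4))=22/ 325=0.07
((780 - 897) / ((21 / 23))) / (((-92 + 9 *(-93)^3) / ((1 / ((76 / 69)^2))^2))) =20332407537 / 1690632772693760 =0.00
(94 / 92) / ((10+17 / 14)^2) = 4606 / 566927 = 0.01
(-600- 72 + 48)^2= 389376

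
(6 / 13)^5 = 7776 / 371293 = 0.02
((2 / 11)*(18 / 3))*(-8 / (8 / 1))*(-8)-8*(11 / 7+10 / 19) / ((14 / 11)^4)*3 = -10.46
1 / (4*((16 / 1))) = 1 / 64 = 0.02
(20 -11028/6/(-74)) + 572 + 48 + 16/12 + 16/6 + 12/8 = 49605/74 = 670.34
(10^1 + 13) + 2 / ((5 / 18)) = 151 / 5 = 30.20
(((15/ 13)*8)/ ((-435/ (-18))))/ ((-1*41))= -144/ 15457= -0.01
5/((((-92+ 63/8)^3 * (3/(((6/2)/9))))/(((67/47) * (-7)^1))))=1200640/128939374791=0.00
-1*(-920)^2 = -846400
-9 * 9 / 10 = -81 / 10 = -8.10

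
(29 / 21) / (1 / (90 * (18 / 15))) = 1044 / 7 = 149.14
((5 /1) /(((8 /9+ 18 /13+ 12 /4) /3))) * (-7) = -12285 /617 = -19.91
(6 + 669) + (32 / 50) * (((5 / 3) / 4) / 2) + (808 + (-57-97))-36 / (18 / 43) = 18647 / 15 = 1243.13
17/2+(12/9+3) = 77/6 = 12.83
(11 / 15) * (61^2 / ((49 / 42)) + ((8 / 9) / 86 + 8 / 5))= 475448842 / 203175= 2340.10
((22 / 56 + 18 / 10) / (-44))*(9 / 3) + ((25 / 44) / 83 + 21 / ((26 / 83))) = 444632261 / 6646640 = 66.90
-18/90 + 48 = 47.80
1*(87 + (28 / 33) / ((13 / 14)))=37715 / 429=87.91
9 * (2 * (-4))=-72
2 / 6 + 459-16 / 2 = 1354 / 3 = 451.33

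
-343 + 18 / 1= -325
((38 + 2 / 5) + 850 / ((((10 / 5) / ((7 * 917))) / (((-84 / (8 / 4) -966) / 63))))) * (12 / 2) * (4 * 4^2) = -83806390272 / 5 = -16761278054.40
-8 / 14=-4 / 7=-0.57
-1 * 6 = -6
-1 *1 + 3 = 2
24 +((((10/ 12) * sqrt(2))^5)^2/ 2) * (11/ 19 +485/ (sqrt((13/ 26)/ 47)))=1830707891/ 71803584 +4736328125 * sqrt(94)/ 3779136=12176.53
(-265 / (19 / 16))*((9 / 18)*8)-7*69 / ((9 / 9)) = -26137 / 19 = -1375.63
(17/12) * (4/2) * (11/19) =187/114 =1.64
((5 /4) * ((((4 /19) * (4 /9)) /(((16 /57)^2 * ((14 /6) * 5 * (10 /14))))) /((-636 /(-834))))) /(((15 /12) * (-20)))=-7923 /848000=-0.01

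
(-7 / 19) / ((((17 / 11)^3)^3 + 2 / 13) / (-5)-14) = 1072866199405 / 70149723084407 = 0.02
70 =70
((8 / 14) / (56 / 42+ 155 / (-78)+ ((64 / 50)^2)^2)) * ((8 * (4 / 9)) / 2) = 650000000 / 1299208113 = 0.50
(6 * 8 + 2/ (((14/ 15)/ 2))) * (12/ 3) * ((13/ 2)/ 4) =339.86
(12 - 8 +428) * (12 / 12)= 432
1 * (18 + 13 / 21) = 391 / 21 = 18.62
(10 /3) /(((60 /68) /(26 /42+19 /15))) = 748 /105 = 7.12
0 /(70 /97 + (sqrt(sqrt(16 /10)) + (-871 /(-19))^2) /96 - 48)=0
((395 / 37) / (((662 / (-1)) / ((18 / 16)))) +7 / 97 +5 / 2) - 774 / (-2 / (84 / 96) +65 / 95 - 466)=4975727855147 / 1182085730704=4.21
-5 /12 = -0.42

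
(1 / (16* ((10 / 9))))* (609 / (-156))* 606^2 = -167735043 / 2080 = -80641.85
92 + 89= 181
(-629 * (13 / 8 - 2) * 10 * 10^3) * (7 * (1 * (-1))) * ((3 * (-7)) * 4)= 1386945000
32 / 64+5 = 11 / 2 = 5.50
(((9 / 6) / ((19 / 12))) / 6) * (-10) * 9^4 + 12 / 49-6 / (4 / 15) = -19330779 / 1862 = -10381.73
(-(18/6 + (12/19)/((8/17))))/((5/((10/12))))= -55/76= -0.72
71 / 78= 0.91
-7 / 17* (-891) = 366.88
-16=-16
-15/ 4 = -3.75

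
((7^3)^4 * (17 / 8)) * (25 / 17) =346032180025 / 8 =43254022503.12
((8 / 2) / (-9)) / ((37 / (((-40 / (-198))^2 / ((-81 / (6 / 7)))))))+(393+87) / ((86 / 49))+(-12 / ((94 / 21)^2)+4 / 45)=79972157240863999 / 292961535115095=272.98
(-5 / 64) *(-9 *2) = 1.41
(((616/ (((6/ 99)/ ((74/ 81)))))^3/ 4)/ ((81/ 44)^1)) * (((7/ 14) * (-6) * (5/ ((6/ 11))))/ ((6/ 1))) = -2383530686052799360/ 4782969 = -498337055091.26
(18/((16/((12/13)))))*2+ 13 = 196/13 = 15.08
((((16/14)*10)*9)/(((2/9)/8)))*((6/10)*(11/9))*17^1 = 323136/7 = 46162.29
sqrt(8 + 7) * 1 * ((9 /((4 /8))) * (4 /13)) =21.45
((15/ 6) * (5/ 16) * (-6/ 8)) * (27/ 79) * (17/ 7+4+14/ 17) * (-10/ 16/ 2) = 8737875/ 19253248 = 0.45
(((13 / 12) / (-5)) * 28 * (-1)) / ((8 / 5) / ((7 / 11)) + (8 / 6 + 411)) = 637 / 43559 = 0.01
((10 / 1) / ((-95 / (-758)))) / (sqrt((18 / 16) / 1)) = 3032 * sqrt(2) / 57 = 75.23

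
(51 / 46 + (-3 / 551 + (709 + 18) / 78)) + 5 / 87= 1726773 / 164749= 10.48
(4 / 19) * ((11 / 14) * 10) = 220 / 133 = 1.65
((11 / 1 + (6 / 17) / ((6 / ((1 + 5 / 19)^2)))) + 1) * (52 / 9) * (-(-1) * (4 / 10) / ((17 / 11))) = 5660512 / 312987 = 18.09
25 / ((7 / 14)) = 50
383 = 383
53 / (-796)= -53 / 796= -0.07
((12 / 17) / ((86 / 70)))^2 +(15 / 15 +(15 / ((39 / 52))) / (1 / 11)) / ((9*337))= 653114981 / 1620716913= 0.40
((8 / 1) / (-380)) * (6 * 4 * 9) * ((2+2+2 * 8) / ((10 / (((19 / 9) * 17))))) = -1632 / 5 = -326.40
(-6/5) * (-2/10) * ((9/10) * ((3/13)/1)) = 81/1625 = 0.05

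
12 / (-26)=-6 / 13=-0.46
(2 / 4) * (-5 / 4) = -5 / 8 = -0.62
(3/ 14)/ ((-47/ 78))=-0.36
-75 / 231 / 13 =-25 / 1001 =-0.02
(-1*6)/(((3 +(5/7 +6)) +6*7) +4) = -7/65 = -0.11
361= 361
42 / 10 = 4.20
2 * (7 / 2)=7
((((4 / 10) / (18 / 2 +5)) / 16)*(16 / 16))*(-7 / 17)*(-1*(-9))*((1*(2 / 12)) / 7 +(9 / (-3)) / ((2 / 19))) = 0.19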